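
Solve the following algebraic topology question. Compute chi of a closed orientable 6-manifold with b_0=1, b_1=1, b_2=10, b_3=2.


By Poincare duality b_k = b_{6-k}, so full Betti numbers: b_0=1, b_1=1, b_2=10, b_3=2, b_4=10, b_5=1, b_6=1.
chi = sum (-1)^k b_k = 18

18


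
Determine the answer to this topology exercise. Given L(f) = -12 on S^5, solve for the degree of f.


L(f) = 1 + (-1)^5 deg(f) on S^5.
-12 = 1 + (-1)^5 * deg(f)
(-1)^5 * deg(f) = -13
deg(f) = 13

13


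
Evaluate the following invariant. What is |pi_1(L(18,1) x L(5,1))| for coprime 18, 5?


pi_1(X x Y) = pi_1(X) x pi_1(Y).
pi_1(L(18,1)) = Z/18, pi_1(L(5,1)) = Z/5.
|Z/18 x Z/5| = 18 * 5 = 90

90


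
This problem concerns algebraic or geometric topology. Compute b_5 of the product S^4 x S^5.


Each S^d has Poincare polynomial 1 + t^d.
The product S^4 x S^5 has Poincare polynomial prod(1+t^d_i).
Expanding: b_0=1, b_4=1, b_5=1, b_9=1.
b_5 = 1

1


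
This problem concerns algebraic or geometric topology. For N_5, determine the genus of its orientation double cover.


chi(N_5) = 2 - 5 = -3.
Double cover: chi(Sigma_g) = 2 * chi(N_5) = 2*(-3) = -6.
2 - 2g = -6, so g = (2 - (-6))/2 = 8/2 = 4

4


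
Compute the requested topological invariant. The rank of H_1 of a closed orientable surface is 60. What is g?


For a closed orientable surface: b_1 = 2g.
60 = 2g
g = 60 / 2 = 30

30


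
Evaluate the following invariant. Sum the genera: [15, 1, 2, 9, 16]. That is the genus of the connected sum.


Genus is additive under connected sum of orientable surfaces.
g = 15 + 1 + 2 + 9 + 16 = 43

43


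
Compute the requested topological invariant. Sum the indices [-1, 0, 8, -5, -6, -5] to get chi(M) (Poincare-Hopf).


Poincare-Hopf: chi(M) = sum of indices of zeros.
chi = (-1) + (0) + (8) + (-5) + (-6) + (-5) = -9

-9


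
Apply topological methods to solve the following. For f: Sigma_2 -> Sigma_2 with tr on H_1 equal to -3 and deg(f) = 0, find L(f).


L(f) = tr(f_0*) - tr(f_1*) + tr(f_2*).
= 1 - (-3) + (0)
= 4

4


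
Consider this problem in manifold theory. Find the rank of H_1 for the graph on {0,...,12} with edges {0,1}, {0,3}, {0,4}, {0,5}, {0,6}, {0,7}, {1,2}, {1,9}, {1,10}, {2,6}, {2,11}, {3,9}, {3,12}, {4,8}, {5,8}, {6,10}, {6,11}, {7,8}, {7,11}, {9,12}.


b_1 = E - V + (number of components).
E = 20, V = 13, components = 1.
b_1 = 20 - 13 + 1 = 8

8


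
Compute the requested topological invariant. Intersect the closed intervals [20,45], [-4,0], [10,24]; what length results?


Intersection = [max(a_i), min(b_i)] = [20, 0].
Since 20 > 0, the intersection is empty.
Length = 0

0


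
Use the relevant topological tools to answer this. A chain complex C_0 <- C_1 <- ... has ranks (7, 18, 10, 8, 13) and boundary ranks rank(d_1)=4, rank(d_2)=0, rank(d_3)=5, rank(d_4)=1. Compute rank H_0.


rank H_k = rank(ker d_k) - rank(im d_{k+1}).
rank(ker d_0) = rank(C_0) - rank(d_0) = 7 - 0 = 7.
rank(im d_{0+1}) = 4.
rank H_0 = 7 - 4 = 3

3


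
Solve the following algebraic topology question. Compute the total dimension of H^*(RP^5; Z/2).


H^k(RP^5; Z/2) = Z/2 for each 0 <= k <= 5.
Total dimension = 5 + 1 = 6

6


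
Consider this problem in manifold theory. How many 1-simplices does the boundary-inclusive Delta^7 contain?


Delta^7 has 7+1 vertices. A 1-face is a choice of 1+1 vertices.
f_1 = C(7+1, 1+1) = C(8,2) = 28

28


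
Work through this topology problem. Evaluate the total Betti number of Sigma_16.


For Sigma_16: b_0 = 1, b_1 = 2g = 32, b_2 = 1.
Total = 1 + 32 + 1 = 34

34


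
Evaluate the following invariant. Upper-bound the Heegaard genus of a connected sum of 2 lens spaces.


Heegaard genus satisfies g(A#B) <= g(A) + g(B).
Each lens space has g = 1.
Upper bound: 2 * 1 = 2

2


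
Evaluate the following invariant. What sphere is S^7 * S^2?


Join of spheres: S^m * S^n = S^{m+n+1}.
dim = 7 + 2 + 1 = 10

10


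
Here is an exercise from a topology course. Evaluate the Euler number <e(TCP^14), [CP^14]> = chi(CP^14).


For any closed oriented manifold, <e(TM),[M]> = chi(M).
chi(CP^14) = 14+1 = 15

15


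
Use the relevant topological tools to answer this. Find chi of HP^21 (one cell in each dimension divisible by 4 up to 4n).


HP^21 has one cell in each dimension 0, 4, ..., 4*21 (21+1 cells, all even-dim).
chi = 21 + 1 = 22

22


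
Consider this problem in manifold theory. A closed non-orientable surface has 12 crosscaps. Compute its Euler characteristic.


For a non-orientable closed surface with k crosscaps: chi = 2 - k.
Here k = 12.
chi = 2 - 12 = -10

-10


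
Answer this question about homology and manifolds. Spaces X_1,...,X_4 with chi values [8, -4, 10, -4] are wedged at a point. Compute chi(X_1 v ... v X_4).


chi(A v B) = chi(A) + chi(B) - 1 (one point identified).
For 4 spaces: chi = (sum chi_i) - (4 - 1).
sum = 10; chi = 10 - 3 = 7

7


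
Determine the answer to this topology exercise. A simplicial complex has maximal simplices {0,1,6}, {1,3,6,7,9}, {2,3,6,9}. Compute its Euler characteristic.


Enumerate all faces; f-vector: f_0=7, f_1=15, f_2=14, f_3=6, f_4=1.
chi = sum (-1)^k f_k = 1

1


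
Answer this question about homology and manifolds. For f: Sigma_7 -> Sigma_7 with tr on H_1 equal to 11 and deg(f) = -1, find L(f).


L(f) = tr(f_0*) - tr(f_1*) + tr(f_2*).
= 1 - (11) + (-1)
= -11

-11


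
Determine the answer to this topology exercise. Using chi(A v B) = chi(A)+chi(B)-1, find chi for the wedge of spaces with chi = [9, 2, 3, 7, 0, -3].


chi(A v B) = chi(A) + chi(B) - 1 (one point identified).
For 6 spaces: chi = (sum chi_i) - (6 - 1).
sum = 18; chi = 18 - 5 = 13

13


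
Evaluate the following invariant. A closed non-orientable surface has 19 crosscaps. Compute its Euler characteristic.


For a non-orientable closed surface with k crosscaps: chi = 2 - k.
Here k = 19.
chi = 2 - 19 = -17

-17


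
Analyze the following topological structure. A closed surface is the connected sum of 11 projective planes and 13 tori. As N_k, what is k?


Since a >= 1, the sum is non-orientable; each T^2 can be replaced by RP^2 # RP^2 (since T^2#RP^2 = 3RP^2).
Total crosscaps k = 11 + 2*13 = 37.
Check via chi: chi = 11*1 + 13*0 - (11+13-1)*2 = -35 = 2 - k = -35. Consistent.

37


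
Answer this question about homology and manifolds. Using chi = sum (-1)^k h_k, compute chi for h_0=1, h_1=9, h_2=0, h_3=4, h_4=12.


Handles of index k contribute (-1)^k to chi (same as CW cells).
chi = (1) + (-9) + (0) + (-4) + (12) = 0

0


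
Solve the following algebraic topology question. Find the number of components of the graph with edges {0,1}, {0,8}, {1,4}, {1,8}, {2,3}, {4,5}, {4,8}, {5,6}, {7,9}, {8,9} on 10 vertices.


Run DFS/union-find over 10 vertices.
V = 10, E = 10.
Number of components = 2

2


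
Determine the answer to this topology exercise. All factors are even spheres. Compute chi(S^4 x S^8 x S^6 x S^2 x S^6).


chi is multiplicative: chi(X x Y) = chi(X) chi(Y).
Each even-dim sphere has chi = 2. There are 5 factors.
chi = 2^5 = 32

32


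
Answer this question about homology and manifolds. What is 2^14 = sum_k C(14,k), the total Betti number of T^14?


b_k(T^14) = C(14,k), so the sum over k is sum_k C(14,k) = 2^14.
Total = 2^14 = 16384

16384


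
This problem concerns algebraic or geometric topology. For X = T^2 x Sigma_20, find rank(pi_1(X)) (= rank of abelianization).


pi_1(A x B) = pi_1(A) x pi_1(B); rank of abelianization = b_1.
b_1(T^2) = 2, b_1(Sigma_20) = 2*20 = 40.
b_1(product) = 2 + 40 = 42

42


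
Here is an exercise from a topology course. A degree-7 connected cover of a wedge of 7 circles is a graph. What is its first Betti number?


Nielsen-Schreier: an index-n subgroup of F_r is free of rank 1 + n(r-1).
Equivalently: chi(cover) = n*chi(base); chi(vee_r S^1) = 1 - 7 = -6.
chi(E) = 7*(-6) = -42; rank = 1 - chi(E) = 1 - (-42) = 43.
rank = 1 + 7*(7-1) = 1 + 42 = 43

43


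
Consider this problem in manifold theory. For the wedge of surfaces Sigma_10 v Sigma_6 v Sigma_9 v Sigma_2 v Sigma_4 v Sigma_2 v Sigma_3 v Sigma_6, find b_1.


For a wedge X v Y: reduced H_k(X v Y) = H_k(X) + H_k(Y).
Each Sigma_g contributes b_1 = 2g.
b_1 = 20 + 12 + 18 + 4 + 8 + 4 + 6 + 12 = 84

84


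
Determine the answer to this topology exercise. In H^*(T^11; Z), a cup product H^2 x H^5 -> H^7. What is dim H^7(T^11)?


Cup product: H^p x H^q -> H^{p+q}; here p+q = 2+5 = 7.
rank H^k(T^n) = C(n,k).
C(11,7) = 330

330


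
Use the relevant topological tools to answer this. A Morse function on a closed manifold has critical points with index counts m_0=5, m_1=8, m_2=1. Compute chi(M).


Morse theory: chi(M) = sum_k (-1)^k m_k where m_k = #(index-k critical points).
= (5) + (-8) + (1) = -2

-2


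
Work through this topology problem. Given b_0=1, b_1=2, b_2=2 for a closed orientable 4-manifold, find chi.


By Poincare duality b_k = b_{4-k}, so full Betti numbers: b_0=1, b_1=2, b_2=2, b_3=2, b_4=1.
chi = sum (-1)^k b_k = 0

0


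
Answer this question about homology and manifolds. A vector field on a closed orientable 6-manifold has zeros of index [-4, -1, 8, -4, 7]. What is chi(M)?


Poincare-Hopf: chi(M) = sum of indices of zeros.
chi = (-4) + (-1) + (8) + (-4) + (7) = 6

6


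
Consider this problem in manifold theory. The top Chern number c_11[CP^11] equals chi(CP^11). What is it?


For any closed oriented manifold, <e(TM),[M]> = chi(M).
chi(CP^11) = 11+1 = 12

12


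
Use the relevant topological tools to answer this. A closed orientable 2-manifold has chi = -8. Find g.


chi = 2 - 2g for closed orientable surfaces.
-8 = 2 - 2g
2g = 2 - (-8) = 10
g = 5

5


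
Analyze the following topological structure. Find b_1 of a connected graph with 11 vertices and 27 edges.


For a connected graph: rank(pi_1) = b_1 = E - V + 1 = 1 - chi.
chi = V - E = 11 - 27 = -16.
rank = 1 - (-16) = 27 - 11 + 1 = 17

17


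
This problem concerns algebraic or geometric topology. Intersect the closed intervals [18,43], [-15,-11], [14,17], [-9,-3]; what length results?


Intersection = [max(a_i), min(b_i)] = [18, -11].
Since 18 > -11, the intersection is empty.
Length = 0

0


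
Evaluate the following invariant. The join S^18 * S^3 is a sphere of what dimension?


Join of spheres: S^m * S^n = S^{m+n+1}.
dim = 18 + 3 + 1 = 22

22


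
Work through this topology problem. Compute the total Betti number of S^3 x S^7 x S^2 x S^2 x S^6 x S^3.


Total Betti number is multiplicative under products.
Each S^d (d>=1) has total Betti number 2.
There are 6 sphere factors.
Total = 2^6 = 64

64


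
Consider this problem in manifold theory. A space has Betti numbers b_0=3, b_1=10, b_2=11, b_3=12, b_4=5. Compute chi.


chi = sum_k (-1)^k b_k.
= (3) + (-10) + (11) + (-12) + (5)
= -3

-3


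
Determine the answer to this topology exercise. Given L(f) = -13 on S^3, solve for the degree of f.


L(f) = 1 + (-1)^3 deg(f) on S^3.
-13 = 1 + (-1)^3 * deg(f)
(-1)^3 * deg(f) = -14
deg(f) = 14

14


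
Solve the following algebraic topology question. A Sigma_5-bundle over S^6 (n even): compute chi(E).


chi(S^6) = 2 (n even), chi(Sigma_5) = 2 - 2*5 = -8.
chi(E) = 2 * (-8) = -16

-16


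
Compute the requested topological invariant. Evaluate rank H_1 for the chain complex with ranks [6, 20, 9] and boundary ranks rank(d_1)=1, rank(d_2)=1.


rank H_k = rank(ker d_k) - rank(im d_{k+1}).
rank(ker d_1) = rank(C_1) - rank(d_1) = 20 - 1 = 19.
rank(im d_{1+1}) = 1.
rank H_1 = 19 - 1 = 18

18


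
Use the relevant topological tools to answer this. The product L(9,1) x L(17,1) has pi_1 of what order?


pi_1(X x Y) = pi_1(X) x pi_1(Y).
pi_1(L(9,1)) = Z/9, pi_1(L(17,1)) = Z/17.
|Z/9 x Z/17| = 9 * 17 = 153

153


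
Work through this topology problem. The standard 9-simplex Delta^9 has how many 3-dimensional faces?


Delta^9 has 9+1 vertices. A 3-face is a choice of 3+1 vertices.
f_3 = C(9+1, 3+1) = C(10,4) = 210

210


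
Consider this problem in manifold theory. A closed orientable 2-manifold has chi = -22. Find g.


chi = 2 - 2g for closed orientable surfaces.
-22 = 2 - 2g
2g = 2 - (-22) = 24
g = 12

12


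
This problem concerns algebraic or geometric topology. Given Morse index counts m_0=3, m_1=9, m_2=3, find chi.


Morse theory: chi(M) = sum_k (-1)^k m_k where m_k = #(index-k critical points).
= (3) + (-9) + (3) = -3

-3


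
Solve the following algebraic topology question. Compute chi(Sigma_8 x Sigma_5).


chi(Sigma_8) = 2 - 2*8 = -14
chi(Sigma_5) = 2 - 2*5 = -8
chi(product) = (-14) * (-8) = 112

112


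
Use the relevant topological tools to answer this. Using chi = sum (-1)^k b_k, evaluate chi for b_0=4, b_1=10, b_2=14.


chi = sum_k (-1)^k b_k.
= (4) + (-10) + (14)
= 8

8


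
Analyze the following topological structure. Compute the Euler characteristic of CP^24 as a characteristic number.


For any closed oriented manifold, <e(TM),[M]> = chi(M).
chi(CP^24) = 24+1 = 25

25


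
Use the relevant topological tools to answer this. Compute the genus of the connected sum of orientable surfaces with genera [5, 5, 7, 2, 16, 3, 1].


Genus is additive under connected sum of orientable surfaces.
g = 5 + 5 + 7 + 2 + 16 + 3 + 1 = 39

39


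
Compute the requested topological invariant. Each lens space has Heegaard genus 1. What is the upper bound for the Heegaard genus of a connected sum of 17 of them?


Heegaard genus satisfies g(A#B) <= g(A) + g(B).
Each lens space has g = 1.
Upper bound: 17 * 1 = 17

17


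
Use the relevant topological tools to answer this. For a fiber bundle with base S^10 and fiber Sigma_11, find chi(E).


chi(S^10) = 2 (n even), chi(Sigma_11) = 2 - 2*11 = -20.
chi(E) = 2 * (-20) = -40

-40


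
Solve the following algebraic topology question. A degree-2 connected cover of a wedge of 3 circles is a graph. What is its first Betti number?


Nielsen-Schreier: an index-n subgroup of F_r is free of rank 1 + n(r-1).
Equivalently: chi(cover) = n*chi(base); chi(vee_r S^1) = 1 - 3 = -2.
chi(E) = 2*(-2) = -4; rank = 1 - chi(E) = 1 - (-4) = 5.
rank = 1 + 2*(3-1) = 1 + 4 = 5

5


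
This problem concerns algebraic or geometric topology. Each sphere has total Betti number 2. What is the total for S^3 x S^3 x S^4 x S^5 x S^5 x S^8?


Total Betti number is multiplicative under products.
Each S^d (d>=1) has total Betti number 2.
There are 6 sphere factors.
Total = 2^6 = 64

64


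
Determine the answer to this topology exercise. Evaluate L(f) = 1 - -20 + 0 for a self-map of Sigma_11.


L(f) = tr(f_0*) - tr(f_1*) + tr(f_2*).
= 1 - (-20) + (0)
= 21

21


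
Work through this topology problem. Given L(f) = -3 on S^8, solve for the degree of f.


L(f) = 1 + (-1)^8 deg(f) on S^8.
-3 = 1 + (-1)^8 * deg(f)
(-1)^8 * deg(f) = -4
deg(f) = -4

-4


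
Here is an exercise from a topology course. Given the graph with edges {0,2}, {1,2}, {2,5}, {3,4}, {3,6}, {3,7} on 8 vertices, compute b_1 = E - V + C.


b_1 = E - V + (number of components).
E = 6, V = 8, components = 2.
b_1 = 6 - 8 + 2 = 0

0


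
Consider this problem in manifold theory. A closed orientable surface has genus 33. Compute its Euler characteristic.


For a closed orientable surface of genus g: chi = 2 - 2g.
Here g = 33.
chi = 2 - 2*33 = 2 - 66 = -64

-64


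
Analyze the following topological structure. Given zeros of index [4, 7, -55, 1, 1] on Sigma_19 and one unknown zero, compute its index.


Poincare-Hopf: sum of indices = chi(M).
chi(Sigma_19) = 2 - 2*19 = -36.
Sum of known indices = -42.
x = chi - (sum known) = -36 - (-42) = 6

6


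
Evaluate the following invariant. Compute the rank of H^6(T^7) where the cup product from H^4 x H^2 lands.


Cup product: H^p x H^q -> H^{p+q}; here p+q = 4+2 = 6.
rank H^k(T^n) = C(n,k).
C(7,6) = 7

7


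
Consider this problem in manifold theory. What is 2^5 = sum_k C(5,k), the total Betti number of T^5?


b_k(T^5) = C(5,k), so the sum over k is sum_k C(5,k) = 2^5.
Total = 2^5 = 32

32


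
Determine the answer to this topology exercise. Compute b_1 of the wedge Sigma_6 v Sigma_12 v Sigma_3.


For a wedge X v Y: reduced H_k(X v Y) = H_k(X) + H_k(Y).
Each Sigma_g contributes b_1 = 2g.
b_1 = 12 + 24 + 6 = 42

42


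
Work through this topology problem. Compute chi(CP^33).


CP^33 has one cell in each even dimension 0, 2, ..., 2*33 (33+1 cells total).
All cells are even-dimensional, so chi = number of cells.
chi = 33 + 1 = 34

34


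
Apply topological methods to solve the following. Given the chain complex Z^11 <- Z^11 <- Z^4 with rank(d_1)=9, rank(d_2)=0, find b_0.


rank H_k = rank(ker d_k) - rank(im d_{k+1}).
rank(ker d_0) = rank(C_0) - rank(d_0) = 11 - 0 = 11.
rank(im d_{0+1}) = 9.
rank H_0 = 11 - 9 = 2

2


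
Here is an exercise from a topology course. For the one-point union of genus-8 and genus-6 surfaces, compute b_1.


For a wedge: H_1(A v B) = H_1(A) + H_1(B).
b_1(Sigma_8) = 16, b_1(Sigma_6) = 12.
b_1 = 16 + 12 = 28

28


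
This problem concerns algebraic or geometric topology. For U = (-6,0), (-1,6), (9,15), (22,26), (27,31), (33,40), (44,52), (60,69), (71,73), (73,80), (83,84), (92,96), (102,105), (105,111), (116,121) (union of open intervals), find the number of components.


Sort and merge overlapping open intervals.
Merged: (-6,6), (9,15), (22,26), (27,31), (33,40), (44,52), (60,69), (71,73), (73,80), (83,84), (92,96), (102,105), (105,111), (116,121).
Number of components = 14

14


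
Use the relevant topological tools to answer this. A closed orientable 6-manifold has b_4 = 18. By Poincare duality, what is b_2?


Poincare duality for closed orientable n-manifolds: b_k = b_{n-k}.
Here n = 6, so b_2 = b_4 = 18

18


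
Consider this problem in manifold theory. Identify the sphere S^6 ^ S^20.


S^m ^ S^n = S^{m+n}.
k = 6 + 20 = 26

26


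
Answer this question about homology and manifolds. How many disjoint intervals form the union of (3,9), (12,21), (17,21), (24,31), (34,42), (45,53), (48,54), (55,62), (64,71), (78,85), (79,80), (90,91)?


Sort and merge overlapping open intervals.
Merged: (3,9), (12,21), (24,31), (34,42), (45,54), (55,62), (64,71), (78,85), (90,91).
Number of components = 9

9


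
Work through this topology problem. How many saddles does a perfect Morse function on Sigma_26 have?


A perfect Morse function has m_k = b_k.
For Sigma_26: b_0=1, b_1=2g=52, b_2=1.
Saddles m_1 = 2g = 52

52


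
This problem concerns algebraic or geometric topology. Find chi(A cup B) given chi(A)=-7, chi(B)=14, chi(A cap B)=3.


chi(A cup B) = chi(A) + chi(B) - chi(A cap B)
= -7 + (14) - (3)
= 4

4


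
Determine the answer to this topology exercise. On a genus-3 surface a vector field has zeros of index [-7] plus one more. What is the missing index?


Poincare-Hopf: sum of indices = chi(M).
chi(Sigma_3) = 2 - 2*3 = -4.
Sum of known indices = -7.
x = chi - (sum known) = -4 - (-7) = 3

3


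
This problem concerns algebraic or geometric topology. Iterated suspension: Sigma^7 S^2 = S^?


Each suspension raises dimension by 1: Sigma S^n = S^{n+1}.
Sigma^7 S^2 = S^{2+7} = S^9

9


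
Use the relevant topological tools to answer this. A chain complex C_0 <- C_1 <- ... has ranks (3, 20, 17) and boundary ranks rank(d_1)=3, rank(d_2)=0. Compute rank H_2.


rank H_k = rank(ker d_k) - rank(im d_{k+1}).
rank(ker d_2) = rank(C_2) - rank(d_2) = 17 - 0 = 17.
rank(im d_{2+1}) = 0.
rank H_2 = 17 - 0 = 17

17


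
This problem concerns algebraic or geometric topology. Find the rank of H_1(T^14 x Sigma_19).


pi_1(A x B) = pi_1(A) x pi_1(B); rank of abelianization = b_1.
b_1(T^14) = 14, b_1(Sigma_19) = 2*19 = 38.
b_1(product) = 14 + 38 = 52

52


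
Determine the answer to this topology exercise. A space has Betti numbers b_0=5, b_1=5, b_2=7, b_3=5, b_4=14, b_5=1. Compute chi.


chi = sum_k (-1)^k b_k.
= (5) + (-5) + (7) + (-5) + (14) + (-1)
= 15

15


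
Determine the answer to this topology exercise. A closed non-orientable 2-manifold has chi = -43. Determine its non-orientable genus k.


chi = 2 - k for closed non-orientable surfaces with k crosscaps.
-43 = 2 - k
k = 2 - (-43) = 45

45


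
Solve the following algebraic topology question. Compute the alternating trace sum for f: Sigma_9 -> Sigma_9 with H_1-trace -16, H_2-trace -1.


L(f) = tr(f_0*) - tr(f_1*) + tr(f_2*).
= 1 - (-16) + (-1)
= 16

16


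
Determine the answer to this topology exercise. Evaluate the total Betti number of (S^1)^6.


b_k(T^6) = C(6,k), so the sum over k is sum_k C(6,k) = 2^6.
Total = 2^6 = 64

64


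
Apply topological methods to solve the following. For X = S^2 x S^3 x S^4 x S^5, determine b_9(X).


Each S^d has Poincare polynomial 1 + t^d.
The product S^2 x S^3 x S^4 x S^5 has Poincare polynomial prod(1+t^d_i).
Expanding: b_0=1, b_2=1, b_3=1, b_4=1, b_5=2, b_6=1, b_7=2, b_8=1, b_9=2, b_10=1, b_11=1, b_12=1, b_14=1.
b_9 = 2

2


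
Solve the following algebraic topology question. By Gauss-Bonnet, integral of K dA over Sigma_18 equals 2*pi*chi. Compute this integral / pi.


Gauss-Bonnet: integral K dA = 2*pi*chi(M).
chi(Sigma_18) = 2 - 2*18 = -34.
(integral K dA)/pi = 2*chi = 2*(-34) = -68

-68


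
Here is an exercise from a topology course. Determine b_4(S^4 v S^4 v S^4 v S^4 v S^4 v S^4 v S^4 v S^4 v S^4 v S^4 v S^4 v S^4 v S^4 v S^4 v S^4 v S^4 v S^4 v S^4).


For a wedge of spheres, H_k (k>0) is free on one generator per sphere of dimension k.
Spheres of dimension 4: count = 18.
b_4 = 18

18


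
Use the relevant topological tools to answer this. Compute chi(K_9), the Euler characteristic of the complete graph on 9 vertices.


K_9: V = 9, E = C(9,2) = 36.
chi = V - E = 9 - 36 = -27

-27


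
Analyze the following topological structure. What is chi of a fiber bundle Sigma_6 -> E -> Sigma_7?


For a fiber bundle F -> E -> B (with CW structure): chi(E) = chi(B) * chi(F).
chi(Sigma_7) = -12, chi(Sigma_6) = -10.
chi(E) = (-12) * (-10) = 120

120


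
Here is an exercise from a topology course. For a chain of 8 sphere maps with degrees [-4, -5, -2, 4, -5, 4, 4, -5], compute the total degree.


Degree is multiplicative: deg(composition) = product of degrees.
= (-4) * (-5) * (-2) * (4) * (-5) * (4) * (4) * (-5) = -64000

-64000


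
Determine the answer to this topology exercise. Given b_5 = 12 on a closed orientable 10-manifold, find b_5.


Poincare duality for closed orientable n-manifolds: b_k = b_{n-k}.
Here n = 10, so b_5 = b_5 = 12

12


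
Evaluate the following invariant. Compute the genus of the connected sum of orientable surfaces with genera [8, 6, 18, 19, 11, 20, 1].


Genus is additive under connected sum of orientable surfaces.
g = 8 + 6 + 18 + 19 + 11 + 20 + 1 = 83

83


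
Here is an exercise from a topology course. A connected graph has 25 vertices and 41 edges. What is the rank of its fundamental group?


For a connected graph: rank(pi_1) = b_1 = E - V + 1 = 1 - chi.
chi = V - E = 25 - 41 = -16.
rank = 1 - (-16) = 41 - 25 + 1 = 17

17


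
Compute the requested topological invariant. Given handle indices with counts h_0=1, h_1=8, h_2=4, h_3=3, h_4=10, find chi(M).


Handles of index k contribute (-1)^k to chi (same as CW cells).
chi = (1) + (-8) + (4) + (-3) + (10) = 4

4


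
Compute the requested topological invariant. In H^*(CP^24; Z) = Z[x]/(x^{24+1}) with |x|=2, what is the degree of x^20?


|x| = 2 in H^*(CP^n).
|x^20| = 20 * |x| = 20 * 2 = 40

40


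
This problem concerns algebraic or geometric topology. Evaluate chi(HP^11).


HP^11 has one cell in each dimension 0, 4, ..., 4*11 (11+1 cells, all even-dim).
chi = 11 + 1 = 12

12


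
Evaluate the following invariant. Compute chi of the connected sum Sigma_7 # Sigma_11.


chi(Sigma_7) = 2 - 2*7 = -12
chi(Sigma_11) = 2 - 2*11 = -20
For surfaces: chi(A#B) = chi(A) + chi(B) - 2.
chi = -12 + -20 - 2 = -34

-34


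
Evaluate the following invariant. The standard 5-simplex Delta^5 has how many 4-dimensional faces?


Delta^5 has 5+1 vertices. A 4-face is a choice of 4+1 vertices.
f_4 = C(5+1, 4+1) = C(6,5) = 6

6


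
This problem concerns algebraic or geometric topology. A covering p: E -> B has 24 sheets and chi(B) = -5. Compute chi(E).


For a finite covering: chi(E) = (number of sheets) * chi(B).
chi(E) = 24 * (-5) = -120

-120


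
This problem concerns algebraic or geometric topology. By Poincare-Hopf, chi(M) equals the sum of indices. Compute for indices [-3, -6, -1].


Poincare-Hopf: chi(M) = sum of indices of zeros.
chi = (-3) + (-6) + (-1) = -10

-10


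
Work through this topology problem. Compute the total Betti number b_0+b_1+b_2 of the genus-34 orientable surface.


For Sigma_34: b_0 = 1, b_1 = 2g = 68, b_2 = 1.
Total = 1 + 68 + 1 = 70

70


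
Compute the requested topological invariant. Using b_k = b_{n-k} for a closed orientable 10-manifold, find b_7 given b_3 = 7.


Poincare duality for closed orientable n-manifolds: b_k = b_{n-k}.
Here n = 10, so b_7 = b_3 = 7

7


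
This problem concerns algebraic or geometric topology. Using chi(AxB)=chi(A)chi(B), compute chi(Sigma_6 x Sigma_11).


chi(Sigma_6) = 2 - 2*6 = -10
chi(Sigma_11) = 2 - 2*11 = -20
chi(product) = (-10) * (-20) = 200

200


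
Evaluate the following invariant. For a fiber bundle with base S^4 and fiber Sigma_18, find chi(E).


chi(S^4) = 2 (n even), chi(Sigma_18) = 2 - 2*18 = -34.
chi(E) = 2 * (-34) = -68

-68


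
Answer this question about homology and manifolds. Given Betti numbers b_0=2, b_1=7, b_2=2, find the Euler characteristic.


chi = sum_k (-1)^k b_k.
= (2) + (-7) + (2)
= -3

-3


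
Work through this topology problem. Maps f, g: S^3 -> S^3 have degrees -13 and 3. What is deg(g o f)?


Degree is multiplicative under composition: deg(g o f) = deg(g) * deg(f).
= 3 * -13 = -39

-39


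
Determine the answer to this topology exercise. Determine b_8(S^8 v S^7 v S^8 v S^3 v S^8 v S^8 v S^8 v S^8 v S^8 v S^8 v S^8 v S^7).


For a wedge of spheres, H_k (k>0) is free on one generator per sphere of dimension k.
Spheres of dimension 8: count = 9.
b_8 = 9

9


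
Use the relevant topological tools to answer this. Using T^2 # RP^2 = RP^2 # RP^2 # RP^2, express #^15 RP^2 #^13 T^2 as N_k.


Since a >= 1, the sum is non-orientable; each T^2 can be replaced by RP^2 # RP^2 (since T^2#RP^2 = 3RP^2).
Total crosscaps k = 15 + 2*13 = 41.
Check via chi: chi = 15*1 + 13*0 - (15+13-1)*2 = -39 = 2 - k = -39. Consistent.

41


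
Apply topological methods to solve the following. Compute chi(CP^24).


CP^24 has one cell in each even dimension 0, 2, ..., 2*24 (24+1 cells total).
All cells are even-dimensional, so chi = number of cells.
chi = 24 + 1 = 25

25


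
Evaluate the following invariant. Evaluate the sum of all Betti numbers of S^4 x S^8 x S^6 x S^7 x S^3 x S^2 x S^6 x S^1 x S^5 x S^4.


Total Betti number is multiplicative under products.
Each S^d (d>=1) has total Betti number 2.
There are 10 sphere factors.
Total = 2^10 = 1024

1024


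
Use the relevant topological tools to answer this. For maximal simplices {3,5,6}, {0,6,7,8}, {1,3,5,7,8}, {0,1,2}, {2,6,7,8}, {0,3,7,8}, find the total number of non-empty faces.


Each maximal simplex on m vertices has 2^m - 1 nonempty faces.
Take the union (dedupe shared faces).
Total distinct faces = 62

62


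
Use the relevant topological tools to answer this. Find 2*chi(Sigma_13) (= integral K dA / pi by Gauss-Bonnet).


Gauss-Bonnet: integral K dA = 2*pi*chi(M).
chi(Sigma_13) = 2 - 2*13 = -24.
(integral K dA)/pi = 2*chi = 2*(-24) = -48

-48


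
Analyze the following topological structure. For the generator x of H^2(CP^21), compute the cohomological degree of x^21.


|x| = 2 in H^*(CP^n).
|x^21| = 21 * |x| = 21 * 2 = 42

42


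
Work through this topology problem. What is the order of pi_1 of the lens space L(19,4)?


pi_1(L(p,q)) = Z/pZ for any q coprime to p.
|pi_1(L(19,4))| = 19

19


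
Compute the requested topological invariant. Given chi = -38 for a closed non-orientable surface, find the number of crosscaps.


chi = 2 - k for closed non-orientable surfaces with k crosscaps.
-38 = 2 - k
k = 2 - (-38) = 40

40


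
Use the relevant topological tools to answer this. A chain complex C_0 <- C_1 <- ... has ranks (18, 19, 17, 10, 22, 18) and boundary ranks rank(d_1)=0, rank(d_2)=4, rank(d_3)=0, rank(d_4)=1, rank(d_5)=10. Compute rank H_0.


rank H_k = rank(ker d_k) - rank(im d_{k+1}).
rank(ker d_0) = rank(C_0) - rank(d_0) = 18 - 0 = 18.
rank(im d_{0+1}) = 0.
rank H_0 = 18 - 0 = 18

18


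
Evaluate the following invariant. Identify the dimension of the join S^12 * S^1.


Join of spheres: S^m * S^n = S^{m+n+1}.
dim = 12 + 1 + 1 = 14

14


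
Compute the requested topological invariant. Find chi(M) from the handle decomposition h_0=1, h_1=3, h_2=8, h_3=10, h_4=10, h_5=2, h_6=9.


Handles of index k contribute (-1)^k to chi (same as CW cells).
chi = (1) + (-3) + (8) + (-10) + (10) + (-2) + (9) = 13

13


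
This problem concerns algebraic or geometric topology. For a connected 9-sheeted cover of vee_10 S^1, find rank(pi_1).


Nielsen-Schreier: an index-n subgroup of F_r is free of rank 1 + n(r-1).
Equivalently: chi(cover) = n*chi(base); chi(vee_r S^1) = 1 - 10 = -9.
chi(E) = 9*(-9) = -81; rank = 1 - chi(E) = 1 - (-81) = 82.
rank = 1 + 9*(10-1) = 1 + 81 = 82

82


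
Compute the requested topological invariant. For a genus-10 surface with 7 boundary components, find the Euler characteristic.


For a compact orientable surface with genus g and b boundary components: chi = 2 - 2g - b.
chi = 2 - 2*10 - 7 = 2 - 20 - 7 = -25

-25


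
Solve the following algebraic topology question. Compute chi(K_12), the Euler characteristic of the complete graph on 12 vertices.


K_12: V = 12, E = C(12,2) = 66.
chi = V - E = 12 - 66 = -54

-54


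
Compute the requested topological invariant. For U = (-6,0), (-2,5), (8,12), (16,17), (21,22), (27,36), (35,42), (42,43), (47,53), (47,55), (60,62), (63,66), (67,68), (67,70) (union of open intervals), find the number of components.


Sort and merge overlapping open intervals.
Merged: (-6,5), (8,12), (16,17), (21,22), (27,42), (42,43), (47,55), (60,62), (63,66), (67,70).
Number of components = 10

10


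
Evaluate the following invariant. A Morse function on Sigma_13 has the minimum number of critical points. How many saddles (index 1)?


A perfect Morse function has m_k = b_k.
For Sigma_13: b_0=1, b_1=2g=26, b_2=1.
Saddles m_1 = 2g = 26

26


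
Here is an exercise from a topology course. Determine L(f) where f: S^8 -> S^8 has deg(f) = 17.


On S^8: L(f) = tr(f_0*) + (-1)^8 tr(f_8*) = 1 + (-1)^8 * deg(f).
L(f) = 1 + (-1)^8 * 17 = 1 + 17 = 18

18


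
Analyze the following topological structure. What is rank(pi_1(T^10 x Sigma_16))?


pi_1(A x B) = pi_1(A) x pi_1(B); rank of abelianization = b_1.
b_1(T^10) = 10, b_1(Sigma_16) = 2*16 = 32.
b_1(product) = 10 + 32 = 42

42


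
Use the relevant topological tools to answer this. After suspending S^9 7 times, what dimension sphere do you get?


Each suspension raises dimension by 1: Sigma S^n = S^{n+1}.
Sigma^7 S^9 = S^{9+7} = S^16

16


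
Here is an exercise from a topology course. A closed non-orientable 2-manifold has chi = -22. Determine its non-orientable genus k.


chi = 2 - k for closed non-orientable surfaces with k crosscaps.
-22 = 2 - k
k = 2 - (-22) = 24

24


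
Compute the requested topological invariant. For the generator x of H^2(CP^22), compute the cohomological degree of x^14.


|x| = 2 in H^*(CP^n).
|x^14| = 14 * |x| = 14 * 2 = 28

28


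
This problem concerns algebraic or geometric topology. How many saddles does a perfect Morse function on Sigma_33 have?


A perfect Morse function has m_k = b_k.
For Sigma_33: b_0=1, b_1=2g=66, b_2=1.
Saddles m_1 = 2g = 66

66


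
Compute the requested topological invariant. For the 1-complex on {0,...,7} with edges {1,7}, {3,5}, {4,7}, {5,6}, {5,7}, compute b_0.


Run DFS/union-find over 8 vertices.
V = 8, E = 5.
Number of components = 3

3


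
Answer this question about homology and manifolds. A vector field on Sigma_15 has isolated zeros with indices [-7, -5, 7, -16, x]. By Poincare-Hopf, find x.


Poincare-Hopf: sum of indices = chi(M).
chi(Sigma_15) = 2 - 2*15 = -28.
Sum of known indices = -21.
x = chi - (sum known) = -28 - (-21) = -7

-7


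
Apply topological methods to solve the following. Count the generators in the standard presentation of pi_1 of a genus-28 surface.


Standard presentation: pi_1(Sigma_g) = <a_1,b_1,...,a_g,b_g | [a_1,b_1]...[a_g,b_g] = 1>.
Number of generators = 2g = 2*28 = 56

56


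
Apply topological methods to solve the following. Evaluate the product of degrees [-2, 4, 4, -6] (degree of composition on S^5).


Degree is multiplicative: deg(composition) = product of degrees.
= (-2) * (4) * (4) * (-6) = 192

192


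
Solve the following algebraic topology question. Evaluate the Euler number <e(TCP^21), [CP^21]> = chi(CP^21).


For any closed oriented manifold, <e(TM),[M]> = chi(M).
chi(CP^21) = 21+1 = 22

22


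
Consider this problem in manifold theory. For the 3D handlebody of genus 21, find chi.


A genus-g handlebody deformation retracts to a wedge of g circles.
chi(vee_g S^1) = 1 - g.
chi(H_21) = 1 - 21 = -20

-20


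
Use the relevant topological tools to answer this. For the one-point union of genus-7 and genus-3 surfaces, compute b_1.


For a wedge: H_1(A v B) = H_1(A) + H_1(B).
b_1(Sigma_7) = 14, b_1(Sigma_3) = 6.
b_1 = 14 + 6 = 20

20


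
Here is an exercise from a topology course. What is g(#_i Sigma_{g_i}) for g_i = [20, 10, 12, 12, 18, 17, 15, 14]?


Genus is additive under connected sum of orientable surfaces.
g = 20 + 10 + 12 + 12 + 18 + 17 + 15 + 14 = 118

118


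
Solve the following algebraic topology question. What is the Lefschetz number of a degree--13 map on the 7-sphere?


On S^7: L(f) = tr(f_0*) + (-1)^7 tr(f_7*) = 1 + (-1)^7 * deg(f).
L(f) = 1 + (-1)^7 * -13 = 1 + 13 = 14

14


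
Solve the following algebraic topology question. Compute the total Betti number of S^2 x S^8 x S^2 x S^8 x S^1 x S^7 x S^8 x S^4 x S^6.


Total Betti number is multiplicative under products.
Each S^d (d>=1) has total Betti number 2.
There are 9 sphere factors.
Total = 2^9 = 512

512


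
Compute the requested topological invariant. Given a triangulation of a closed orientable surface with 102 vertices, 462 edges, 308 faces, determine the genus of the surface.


chi = V - E + F = 102 - 462 + 308 = -52
For orientable closed surface: chi = 2 - 2g, so g = (2 - chi)/2.
g = (2 - (-52)) / 2 = 54 / 2 = 27

27


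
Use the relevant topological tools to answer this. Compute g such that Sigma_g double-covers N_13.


chi(N_13) = 2 - 13 = -11.
Double cover: chi(Sigma_g) = 2 * chi(N_13) = 2*(-11) = -22.
2 - 2g = -22, so g = (2 - (-22))/2 = 24/2 = 12

12


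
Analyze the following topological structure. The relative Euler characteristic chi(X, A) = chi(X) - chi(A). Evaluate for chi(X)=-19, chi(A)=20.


Relative Euler characteristic: chi(X, A) = chi(X) - chi(A).
= -19 - (20) = -39

-39


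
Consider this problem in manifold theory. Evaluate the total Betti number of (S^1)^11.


b_k(T^11) = C(11,k), so the sum over k is sum_k C(11,k) = 2^11.
Total = 2^11 = 2048

2048


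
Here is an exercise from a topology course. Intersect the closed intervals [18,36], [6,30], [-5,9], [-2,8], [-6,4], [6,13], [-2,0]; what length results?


Intersection = [max(a_i), min(b_i)] = [18, 0].
Since 18 > 0, the intersection is empty.
Length = 0

0


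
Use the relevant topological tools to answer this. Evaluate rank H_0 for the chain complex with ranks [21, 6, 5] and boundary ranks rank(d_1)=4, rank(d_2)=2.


rank H_k = rank(ker d_k) - rank(im d_{k+1}).
rank(ker d_0) = rank(C_0) - rank(d_0) = 21 - 0 = 21.
rank(im d_{0+1}) = 4.
rank H_0 = 21 - 4 = 17

17


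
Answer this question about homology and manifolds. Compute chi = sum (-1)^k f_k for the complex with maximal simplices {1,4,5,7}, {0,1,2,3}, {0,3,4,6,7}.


Enumerate all faces; f-vector: f_0=8, f_1=20, f_2=18, f_3=7, f_4=1.
chi = sum (-1)^k f_k = 0

0


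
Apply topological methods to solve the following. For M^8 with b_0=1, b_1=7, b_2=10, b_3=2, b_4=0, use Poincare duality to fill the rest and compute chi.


By Poincare duality b_k = b_{8-k}, so full Betti numbers: b_0=1, b_1=7, b_2=10, b_3=2, b_4=0, b_5=2, b_6=10, b_7=7, b_8=1.
chi = sum (-1)^k b_k = 4

4


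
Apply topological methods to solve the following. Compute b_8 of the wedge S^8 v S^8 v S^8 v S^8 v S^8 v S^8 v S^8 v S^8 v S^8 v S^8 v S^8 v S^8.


For a wedge of spheres, H_k (k>0) is free on one generator per sphere of dimension k.
Spheres of dimension 8: count = 12.
b_8 = 12

12


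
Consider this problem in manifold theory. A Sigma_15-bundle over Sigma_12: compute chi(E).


For a fiber bundle F -> E -> B (with CW structure): chi(E) = chi(B) * chi(F).
chi(Sigma_12) = -22, chi(Sigma_15) = -28.
chi(E) = (-22) * (-28) = 616

616


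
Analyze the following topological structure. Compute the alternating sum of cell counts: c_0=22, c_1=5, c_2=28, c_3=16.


chi = sum_k (-1)^k c_k.
= (-1)^0*22 + (-1)^1*5 + (-1)^2*28 + (-1)^3*16
= (22) + (-5) + (28) + (-16)
= 29

29


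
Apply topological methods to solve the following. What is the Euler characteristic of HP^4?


HP^4 has one cell in each dimension 0, 4, ..., 4*4 (4+1 cells, all even-dim).
chi = 4 + 1 = 5

5


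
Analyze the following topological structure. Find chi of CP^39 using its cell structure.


CP^39 has one cell in each even dimension 0, 2, ..., 2*39 (39+1 cells total).
All cells are even-dimensional, so chi = number of cells.
chi = 39 + 1 = 40

40


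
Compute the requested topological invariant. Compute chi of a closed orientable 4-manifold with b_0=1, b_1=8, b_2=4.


By Poincare duality b_k = b_{4-k}, so full Betti numbers: b_0=1, b_1=8, b_2=4, b_3=8, b_4=1.
chi = sum (-1)^k b_k = -10

-10


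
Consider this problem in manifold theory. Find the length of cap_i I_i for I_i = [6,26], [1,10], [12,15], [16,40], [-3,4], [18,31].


Intersection = [max(a_i), min(b_i)] = [18, 4].
Since 18 > 4, the intersection is empty.
Length = 0

0


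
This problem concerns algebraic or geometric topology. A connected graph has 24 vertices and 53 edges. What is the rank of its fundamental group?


For a connected graph: rank(pi_1) = b_1 = E - V + 1 = 1 - chi.
chi = V - E = 24 - 53 = -29.
rank = 1 - (-29) = 53 - 24 + 1 = 30

30


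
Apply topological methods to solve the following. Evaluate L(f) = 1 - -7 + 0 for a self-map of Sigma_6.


L(f) = tr(f_0*) - tr(f_1*) + tr(f_2*).
= 1 - (-7) + (0)
= 8

8


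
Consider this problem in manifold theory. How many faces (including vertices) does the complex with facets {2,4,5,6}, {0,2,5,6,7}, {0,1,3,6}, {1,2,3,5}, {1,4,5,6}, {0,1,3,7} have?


Each maximal simplex on m vertices has 2^m - 1 nonempty faces.
Take the union (dedupe shared faces).
Total distinct faces = 71

71


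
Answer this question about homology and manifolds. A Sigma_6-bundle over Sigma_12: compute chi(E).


For a fiber bundle F -> E -> B (with CW structure): chi(E) = chi(B) * chi(F).
chi(Sigma_12) = -22, chi(Sigma_6) = -10.
chi(E) = (-22) * (-10) = 220

220


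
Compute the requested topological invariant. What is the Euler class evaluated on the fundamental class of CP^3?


For any closed oriented manifold, <e(TM),[M]> = chi(M).
chi(CP^3) = 3+1 = 4

4


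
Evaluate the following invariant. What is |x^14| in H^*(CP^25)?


|x| = 2 in H^*(CP^n).
|x^14| = 14 * |x| = 14 * 2 = 28

28


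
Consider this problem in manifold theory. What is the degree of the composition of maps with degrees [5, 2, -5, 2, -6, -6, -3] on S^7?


Degree is multiplicative: deg(composition) = product of degrees.
= (5) * (2) * (-5) * (2) * (-6) * (-6) * (-3) = 10800

10800
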